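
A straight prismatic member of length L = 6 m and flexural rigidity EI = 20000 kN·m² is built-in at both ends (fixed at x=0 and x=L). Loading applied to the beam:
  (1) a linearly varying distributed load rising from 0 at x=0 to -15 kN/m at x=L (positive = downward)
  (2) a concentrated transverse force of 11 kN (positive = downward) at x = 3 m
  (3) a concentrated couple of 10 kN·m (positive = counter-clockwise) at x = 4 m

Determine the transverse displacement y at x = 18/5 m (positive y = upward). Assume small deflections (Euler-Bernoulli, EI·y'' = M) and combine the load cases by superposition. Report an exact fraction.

y(18/5) = 13833/31250000 m

Load 1 — triangular load w₀=-15 kN/m (0→w₀ over full span):
  y_1 = -w₀x²(L-x)²(x+2L)/(120LEI) = -(-15)·(18/5)²·(6-(18/5))²·((18/5)+2·6)/(120·6·20000) = 9477/7812500 m
Load 2 — point force P=11 kN at a=3 m (b=L-a=3):
  y_2 = -Pa²(L-x)²(3bL-(3b+a)(L-x))/(6L³EI)  [x>a] = -11·3²·(6-(18/5))²·(3·3·6-(3·3+3)·(6-(18/5)))/(6·6³·20000) = -693/1250000 m
Load 3 — applied couple M₀=10 kN·m at a=4 m (b=L-a=2):
  y_3 = (R_Ax³/6 - M_Ax²/2)/EI  [x≤a] with R_A=20/9, M_A=10/3 = ((20/9)·(18/5)³/6 - (10/3)·(18/5)²/2)/20000 = -27/125000 m
Superposition: y = Σ y_i = 13833/31250000 m ≈ 0.000443 m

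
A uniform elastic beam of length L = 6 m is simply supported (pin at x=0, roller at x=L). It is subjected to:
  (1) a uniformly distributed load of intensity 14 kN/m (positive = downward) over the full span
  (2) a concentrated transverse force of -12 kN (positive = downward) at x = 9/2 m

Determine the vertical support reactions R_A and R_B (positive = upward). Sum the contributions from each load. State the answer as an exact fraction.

R_A = 39 kN, R_B = 33 kN

Load 1 — uniform load w=14 kN/m over full span:
  R_A = wL/2 = 14·6/2 = 42 kN
  R_B = wL/2 = 14·6/2 = 42 kN
Load 2 — point force P=-12 kN at a=9/2 m (b=L-a=3/2):
  R_A = Pb/L = (-12)·(3/2)/6 = -3 kN
  R_B = Pa/L = (-12)·(9/2)/6 = -9 kN
Superposition: R_A = 39 kN, R_B = 33 kN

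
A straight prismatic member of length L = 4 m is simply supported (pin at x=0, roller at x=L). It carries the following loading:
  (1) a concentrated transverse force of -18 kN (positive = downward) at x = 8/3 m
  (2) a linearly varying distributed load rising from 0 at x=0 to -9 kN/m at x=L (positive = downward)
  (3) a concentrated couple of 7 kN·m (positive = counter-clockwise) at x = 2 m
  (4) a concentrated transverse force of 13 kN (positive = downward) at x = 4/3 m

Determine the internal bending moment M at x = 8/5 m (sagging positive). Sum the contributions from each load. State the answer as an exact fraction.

Load 1 — point force P=-18 kN at a=8/3 m (b=L-a=4/3):
  M_1 = Pbx/L  [x≤a] = (-18)·(4/3)·(8/5)/4 = -48/5 kN·m
Load 2 — triangular load w₀=-9 kN/m (0→w₀ over full span):
  M_2 = w₀Lx/6 - w₀x³/(6L) = (-9)·4·(8/5)/6 - (-9)·(8/5)³/(6·4) = -1008/125 kN·m
Load 3 — applied couple M₀=7 kN·m at a=2 m (b=L-a=2):
  M_3 = M₀x/L  [x≤a] = 7·(8/5)/4 = 14/5 kN·m
Load 4 — point force P=13 kN at a=4/3 m (b=L-a=8/3):
  M_4 = Pa(L-x)/L  [x>a] = 13·(4/3)·(4-(8/5))/4 = 52/5 kN·m
Superposition: M = Σ M_i = -558/125 kN·m ≈ -4.464000 kN·m

M(8/5) = -558/125 kN·m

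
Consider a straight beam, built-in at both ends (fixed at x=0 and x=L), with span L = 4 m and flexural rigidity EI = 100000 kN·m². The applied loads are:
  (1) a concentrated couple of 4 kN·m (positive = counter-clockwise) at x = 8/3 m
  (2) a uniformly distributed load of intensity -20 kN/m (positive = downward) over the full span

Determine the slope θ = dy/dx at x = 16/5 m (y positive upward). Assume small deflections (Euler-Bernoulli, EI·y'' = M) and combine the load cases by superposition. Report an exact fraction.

θ(16/5) = -23/234375 rad

Load 1 — applied couple M₀=4 kN·m at a=8/3 m (b=L-a=4/3):
  θ_1 = (R_Ax²/2 - M_Ax - M₀(x-a))/EI  [x>a] with R_A=4/3, M_A=4/3 = ((4/3)·(16/5)²/2 - (4/3)·(16/5) - 4·((16/5)-(8/3)))/100000 = 1/234375 rad
Load 2 — uniform load w=-20 kN/m over full span:
  θ_2 = -wx(L-x)(L-2x)/(12EI) = -(-20)·(16/5)·(4-(16/5))·(4-2·(16/5))/(12·100000) = -8/78125 rad
Superposition: θ = Σ θ_i = -23/234375 rad ≈ -0.000098 rad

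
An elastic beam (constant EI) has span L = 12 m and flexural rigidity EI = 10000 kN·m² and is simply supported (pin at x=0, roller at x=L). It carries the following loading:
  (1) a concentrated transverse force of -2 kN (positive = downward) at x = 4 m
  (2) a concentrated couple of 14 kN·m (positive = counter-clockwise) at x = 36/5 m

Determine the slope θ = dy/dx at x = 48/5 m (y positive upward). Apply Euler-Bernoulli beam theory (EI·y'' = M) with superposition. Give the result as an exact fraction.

Load 1 — point force P=-2 kN at a=4 m (b=L-a=8):
  θ_1 = -Pa(2L²-6Lx+3x²+a²)/(6LEI)  [x>a] = -(-2)·4·(2·12²-6·12·(48/5)+3·(48/5)²+4²)/(6·12·10000) = -173/140625 rad
Load 2 — applied couple M₀=14 kN·m at a=36/5 m (b=L-a=24/5):
  θ_2 = (M₀x²/(2L)-M₀(x-a)+C₁)/EI  [x>a] with C₁=M₀(3b²-L²)/(6L)=-364/25 = (14·(48/5)²/(2·12)-14·((48/5)-(36/5))+(-364/25))/10000 = 7/12500 rad
Superposition: θ = Σ θ_i = -377/562500 rad ≈ -0.000670 rad

θ(48/5) = -377/562500 rad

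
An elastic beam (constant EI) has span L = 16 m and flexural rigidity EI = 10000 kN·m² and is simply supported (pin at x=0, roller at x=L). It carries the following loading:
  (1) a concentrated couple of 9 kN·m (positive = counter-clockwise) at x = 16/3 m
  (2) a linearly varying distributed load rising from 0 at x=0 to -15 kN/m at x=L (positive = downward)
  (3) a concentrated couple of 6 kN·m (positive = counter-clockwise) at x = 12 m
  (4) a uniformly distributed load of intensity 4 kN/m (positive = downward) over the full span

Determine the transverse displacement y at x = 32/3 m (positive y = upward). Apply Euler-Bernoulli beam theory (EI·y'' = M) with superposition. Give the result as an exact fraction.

Load 1 — applied couple M₀=9 kN·m at a=16/3 m (b=L-a=32/3):
  y_1 = (M₀x³/(6L)-M₀(x-a)²/2+C₁x)/EI  [x>a] with C₁=M₀(3b²-L²)/(6L)=8 = (9·(32/3)³/(6·16)-9·((32/3)-(16/3))²/2+8·(32/3))/10000 = 8/1125 m
Load 2 — triangular load w₀=-15 kN/m (0→w₀ over full span):
  y_2 = -w₀x(7L⁴-10L²x²+3x⁴)/(360LEI) = -(-15)·(32/3)·(7·16⁴-10·16²·(32/3)²+3·(32/3)⁴)/(360·16·10000) = 17408/30375 m
Load 3 — applied couple M₀=6 kN·m at a=12 m (b=L-a=4):
  y_3 = (M₀x³/(6L)+C₁x)/EI  [x≤a] with C₁=M₀(3b²-L²)/(6L)=-13 = (6·(32/3)³/(6·16)+(-13)·(32/3))/10000 = -106/16875 m
Load 4 — uniform load w=4 kN/m over full span:
  y_4 = -wx(L³-2Lx²+x³)/(24EI) = -4·(32/3)·(16³-2·16·(32/3)²+(32/3)³)/(24·10000) = -45056/151875 m
Superposition: y = Σ y_i = 8422/30375 m ≈ 0.277267 m

y(32/3) = 8422/30375 m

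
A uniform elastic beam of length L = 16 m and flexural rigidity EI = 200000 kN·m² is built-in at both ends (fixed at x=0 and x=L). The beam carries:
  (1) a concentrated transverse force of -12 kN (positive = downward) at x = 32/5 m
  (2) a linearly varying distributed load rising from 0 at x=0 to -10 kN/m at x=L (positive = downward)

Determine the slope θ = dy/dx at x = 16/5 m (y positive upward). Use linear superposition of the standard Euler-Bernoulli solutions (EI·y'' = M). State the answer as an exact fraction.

θ(16/5) = 29528/29296875 rad

Load 1 — point force P=-12 kN at a=32/5 m (b=L-a=48/5):
  θ_1 = -Pb²x(2aL-(3a+b)x)/(2L³EI)  [x≤a] = -(-12)·(48/5)²·(16/5)·(2·(32/5)·16-(3·(32/5)+(48/5))·(16/5))/(2·16³·200000) = 2376/9765625 rad
Load 2 — triangular load w₀=-10 kN/m (0→w₀ over full span):
  θ_2 = -w₀(2x(L-x)(L-2x)(x+2L)+x²(L-x)²)/(120LEI) = -(-10)·(2·(16/5)·(16-(16/5))·(16-2·(16/5))·((16/5)+2·16)+(16/5)²·(16-(16/5))²)/(120·16·200000) = 896/1171875 rad
Superposition: θ = Σ θ_i = 29528/29296875 rad ≈ 0.001008 rad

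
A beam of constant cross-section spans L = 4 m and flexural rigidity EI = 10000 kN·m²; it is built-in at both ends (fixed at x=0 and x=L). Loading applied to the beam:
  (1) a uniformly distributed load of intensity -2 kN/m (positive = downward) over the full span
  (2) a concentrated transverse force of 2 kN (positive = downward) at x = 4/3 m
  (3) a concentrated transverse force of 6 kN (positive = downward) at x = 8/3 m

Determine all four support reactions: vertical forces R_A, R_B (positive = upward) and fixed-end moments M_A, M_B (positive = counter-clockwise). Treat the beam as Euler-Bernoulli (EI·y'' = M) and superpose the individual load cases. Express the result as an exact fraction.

R_A = -26/27 kN, M_A = 8/27 kN·m, R_B = 26/27 kN, M_B = -40/27 kN·m

Load 1 — uniform load w=-2 kN/m over full span:
  R_A = wL/2 = (-2)·4/2 = -4 kN
  M_A = wL²/12 = (-2)·4²/12 = -8/3 kN·m
  R_B = wL/2 = (-2)·4/2 = -4 kN
  M_B = -wL²/12 = -(-2)·4²/12 = 8/3 kN·m
Load 2 — point force P=2 kN at a=4/3 m (b=L-a=8/3):
  R_A = Pb²(3a+b)/L³ = 2·(8/3)²·(3·(4/3)+(8/3))/4³ = 40/27 kN
  M_A = Pab²/L² = 2·(4/3)·(8/3)²/4² = 32/27 kN·m
  R_B = Pa²(a+3b)/L³ = 2·(4/3)²·((4/3)+3·(8/3))/4³ = 14/27 kN
  M_B = -Pa²b/L² = -2·(4/3)²·(8/3)/4² = -16/27 kN·m
Load 3 — point force P=6 kN at a=8/3 m (b=L-a=4/3):
  R_A = Pb²(3a+b)/L³ = 6·(4/3)²·(3·(8/3)+(4/3))/4³ = 14/9 kN
  M_A = Pab²/L² = 6·(8/3)·(4/3)²/4² = 16/9 kN·m
  R_B = Pa²(a+3b)/L³ = 6·(8/3)²·((8/3)+3·(4/3))/4³ = 40/9 kN
  M_B = -Pa²b/L² = -6·(8/3)²·(4/3)/4² = -32/9 kN·m
Superposition: R_A = -26/27 kN, M_A = 8/27 kN·m, R_B = 26/27 kN, M_B = -40/27 kN·m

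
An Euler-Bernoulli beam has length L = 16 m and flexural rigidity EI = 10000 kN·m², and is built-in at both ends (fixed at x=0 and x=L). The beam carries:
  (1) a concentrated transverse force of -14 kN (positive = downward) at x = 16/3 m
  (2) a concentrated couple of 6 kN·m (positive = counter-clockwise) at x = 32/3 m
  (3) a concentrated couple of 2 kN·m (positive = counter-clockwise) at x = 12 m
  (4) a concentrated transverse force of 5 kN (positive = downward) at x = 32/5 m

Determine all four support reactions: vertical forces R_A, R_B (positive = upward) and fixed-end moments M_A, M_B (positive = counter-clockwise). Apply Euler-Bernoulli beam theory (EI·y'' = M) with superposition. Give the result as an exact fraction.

Load 1 — point force P=-14 kN at a=16/3 m (b=L-a=32/3):
  R_A = Pb²(3a+b)/L³ = (-14)·(32/3)²·(3·(16/3)+(32/3))/16³ = -280/27 kN
  M_A = Pab²/L² = (-14)·(16/3)·(32/3)²/16² = -896/27 kN·m
  R_B = Pa²(a+3b)/L³ = (-14)·(16/3)²·((16/3)+3·(32/3))/16³ = -98/27 kN
  M_B = -Pa²b/L² = -(-14)·(16/3)²·(32/3)/16² = 448/27 kN·m
Load 2 — applied couple M₀=6 kN·m at a=32/3 m (b=L-a=16/3):
  R_A = 6M₀ab/L³ = 6·6·(32/3)·(16/3)/16³ = 1/2 kN
  M_A = M₀b(2a-b)/L² = 6·(16/3)·(2·(32/3)-(16/3))/16² = 2 kN·m
  R_B = -6M₀ab/L³ = -6·6·(32/3)·(16/3)/16³ = -1/2 kN
  M_B = M₀a(2b-a)/L² = 6·(32/3)·(2·(16/3)-(32/3))/16² = 0 kN·m
Load 3 — applied couple M₀=2 kN·m at a=12 m (b=L-a=4):
  R_A = 6M₀ab/L³ = 6·2·12·4/16³ = 9/64 kN
  M_A = M₀b(2a-b)/L² = 2·4·(2·12-4)/16² = 5/8 kN·m
  R_B = -6M₀ab/L³ = -6·2·12·4/16³ = -9/64 kN
  M_B = M₀a(2b-a)/L² = 2·12·(2·4-12)/16² = -3/8 kN·m
Load 4 — point force P=5 kN at a=32/5 m (b=L-a=48/5):
  R_A = Pb²(3a+b)/L³ = 5·(48/5)²·(3·(32/5)+(48/5))/16³ = 81/25 kN
  M_A = Pab²/L² = 5·(32/5)·(48/5)²/16² = 288/25 kN·m
  R_B = Pa²(a+3b)/L³ = 5·(32/5)²·((32/5)+3·(48/5))/16³ = 44/25 kN
  M_B = -Pa²b/L² = -5·(32/5)²·(48/5)/16² = -192/25 kN·m
Superposition: R_A = -280357/43200 kN, M_A = -102817/5400 kN·m, R_B = -108443/43200 kN, M_B = 46103/5400 kN·m

R_A = -280357/43200 kN, M_A = -102817/5400 kN·m, R_B = -108443/43200 kN, M_B = 46103/5400 kN·m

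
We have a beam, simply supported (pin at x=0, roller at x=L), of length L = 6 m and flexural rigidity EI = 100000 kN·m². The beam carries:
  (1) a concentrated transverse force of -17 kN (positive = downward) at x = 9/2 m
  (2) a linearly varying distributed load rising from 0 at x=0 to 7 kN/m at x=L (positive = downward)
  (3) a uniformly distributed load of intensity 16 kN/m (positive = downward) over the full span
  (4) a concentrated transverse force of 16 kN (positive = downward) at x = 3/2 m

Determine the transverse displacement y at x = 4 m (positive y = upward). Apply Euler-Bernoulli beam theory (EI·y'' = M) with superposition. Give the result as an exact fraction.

Load 1 — point force P=-17 kN at a=9/2 m (b=L-a=3/2):
  y_1 = -Pbx(L²-b²-x²)/(6LEI)  [x≤a] = -(-17)·(3/2)·4·(6²-(3/2)²-4²)/(6·6·100000) = 1207/2400000 m
Load 2 — triangular load w₀=7 kN/m (0→w₀ over full span):
  y_2 = -w₀x(7L⁴-10L²x²+3x⁴)/(360LEI) = -7·4·(7·6⁴-10·6²·4²+3·4⁴)/(360·6·100000) = -119/225000 m
Load 3 — uniform load w=16 kN/m over full span:
  y_3 = -wx(L³-2Lx²+x³)/(24EI) = -16·4·(6³-2·6·4²+4³)/(24·100000) = -22/9375 m
Load 4 — point force P=16 kN at a=3/2 m (b=L-a=9/2):
  y_4 = -Pa(L-x)(2Lx-a²-x²)/(6LEI)  [x>a] = -16·(3/2)·(6-4)·(2·6·4-(3/2)²-4²)/(6·6·100000) = -119/300000 m
Superposition: y = Σ y_i = -19939/7200000 m ≈ -0.002769 m

y(4) = -19939/7200000 m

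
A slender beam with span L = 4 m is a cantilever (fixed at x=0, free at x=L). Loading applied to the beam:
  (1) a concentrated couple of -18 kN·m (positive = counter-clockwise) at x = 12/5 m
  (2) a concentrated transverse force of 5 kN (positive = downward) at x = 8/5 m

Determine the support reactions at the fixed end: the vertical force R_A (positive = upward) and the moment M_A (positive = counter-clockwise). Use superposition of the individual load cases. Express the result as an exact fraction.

R_A = 5 kN, M_A = 26 kN·m

Load 1 — applied couple M₀=-18 kN·m at a=12/5 m (b=L-a=8/5):
  R_A = 0 kN
  M_A = -M₀ = -(-18) = 18 kN·m
Load 2 — point force P=5 kN at a=8/5 m (b=L-a=12/5):
  R_A = P = 5 kN
  M_A = Pa = 5·(8/5) = 8 kN·m
Superposition: R_A = 5 kN, M_A = 26 kN·m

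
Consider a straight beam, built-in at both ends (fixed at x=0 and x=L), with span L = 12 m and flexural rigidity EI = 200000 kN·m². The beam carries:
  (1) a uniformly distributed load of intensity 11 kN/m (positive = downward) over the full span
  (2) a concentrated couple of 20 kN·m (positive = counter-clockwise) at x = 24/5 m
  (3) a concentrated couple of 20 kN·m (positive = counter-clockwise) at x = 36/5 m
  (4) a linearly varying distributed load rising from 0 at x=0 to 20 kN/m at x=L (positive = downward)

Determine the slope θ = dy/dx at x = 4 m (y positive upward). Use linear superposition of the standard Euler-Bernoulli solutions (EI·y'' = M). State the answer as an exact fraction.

θ(4) = -641/562500 rad

Load 1 — uniform load w=11 kN/m over full span:
  θ_1 = -wx(L-x)(L-2x)/(12EI) = -11·4·(12-4)·(12-2·4)/(12·200000) = -11/18750 rad
Load 2 — applied couple M₀=20 kN·m at a=24/5 m (b=L-a=36/5):
  θ_2 = (R_Ax²/2 - M_Ax)/EI  [x≤a] with R_A=12/5, M_A=12/5 = ((12/5)·4²/2 - (12/5)·4)/200000 = 3/62500 rad
Load 3 — applied couple M₀=20 kN·m at a=36/5 m (b=L-a=24/5):
  θ_3 = (R_Ax²/2 - M_Ax)/EI  [x≤a] with R_A=12/5, M_A=32/5 = ((12/5)·4²/2 - (32/5)·4)/200000 = -1/31250 rad
Load 4 — triangular load w₀=20 kN/m (0→w₀ over full span):
  θ_4 = -w₀(2x(L-x)(L-2x)(x+2L)+x²(L-x)²)/(120LEI) = -20·(2·4·(12-4)·(12-2·4)·(4+2·12)+4²·(12-4)²)/(120·12·200000) = -16/28125 rad
Superposition: θ = Σ θ_i = -641/562500 rad ≈ -0.001140 rad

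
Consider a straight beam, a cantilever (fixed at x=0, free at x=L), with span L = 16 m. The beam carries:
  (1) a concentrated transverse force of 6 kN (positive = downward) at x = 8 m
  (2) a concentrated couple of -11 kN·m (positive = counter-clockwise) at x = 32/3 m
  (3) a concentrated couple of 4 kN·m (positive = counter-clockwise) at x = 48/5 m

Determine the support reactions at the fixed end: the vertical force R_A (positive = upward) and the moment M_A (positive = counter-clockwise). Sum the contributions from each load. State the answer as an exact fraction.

Load 1 — point force P=6 kN at a=8 m (b=L-a=8):
  R_A = P = 6 kN
  M_A = Pa = 6·8 = 48 kN·m
Load 2 — applied couple M₀=-11 kN·m at a=32/3 m (b=L-a=16/3):
  R_A = 0 kN
  M_A = -M₀ = -(-11) = 11 kN·m
Load 3 — applied couple M₀=4 kN·m at a=48/5 m (b=L-a=32/5):
  R_A = 0 kN
  M_A = -M₀ = -4 kN·m
Superposition: R_A = 6 kN, M_A = 55 kN·m

R_A = 6 kN, M_A = 55 kN·m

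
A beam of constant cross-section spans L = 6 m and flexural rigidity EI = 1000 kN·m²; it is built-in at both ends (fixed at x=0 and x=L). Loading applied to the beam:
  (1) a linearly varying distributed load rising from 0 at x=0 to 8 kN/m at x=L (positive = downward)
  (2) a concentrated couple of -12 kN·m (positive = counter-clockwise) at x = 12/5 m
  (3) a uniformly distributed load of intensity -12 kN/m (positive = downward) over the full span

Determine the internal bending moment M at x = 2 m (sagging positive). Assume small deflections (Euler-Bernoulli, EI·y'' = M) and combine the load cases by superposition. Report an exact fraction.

M(2) = -2992/225 kN·m

Load 1 — triangular load w₀=8 kN/m (0→w₀ over full span):
  M_1 = 3w₀Lx/20 - w₀L²/30 - w₀x³/(6L) = 3·8·6·2/20 - 8·6²/30 - 8·2³/(6·6) = 136/45 kN·m
Load 2 — applied couple M₀=-12 kN·m at a=12/5 m (b=L-a=18/5):
  M_2 = R_Ax - M_A  [x≤a] with R_A=-72/25, M_A=-36/25 = (-72/25)·2 - (-36/25) = -108/25 kN·m
Load 3 — uniform load w=-12 kN/m over full span:
  M_3 = wLx/2 - wL²/12 - wx²/2 = (-12)·6·2/2 - (-12)·6²/12 - (-12)·2²/2 = -12 kN·m
Superposition: M = Σ M_i = -2992/225 kN·m ≈ -13.297778 kN·m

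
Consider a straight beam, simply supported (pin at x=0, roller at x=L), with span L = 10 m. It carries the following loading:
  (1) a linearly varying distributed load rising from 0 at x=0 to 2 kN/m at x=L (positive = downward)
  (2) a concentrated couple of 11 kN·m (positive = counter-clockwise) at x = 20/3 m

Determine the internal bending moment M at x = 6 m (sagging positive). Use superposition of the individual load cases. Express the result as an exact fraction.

M(6) = 97/5 kN·m

Load 1 — triangular load w₀=2 kN/m (0→w₀ over full span):
  M_1 = w₀Lx/6 - w₀x³/(6L) = 2·10·6/6 - 2·6³/(6·10) = 64/5 kN·m
Load 2 — applied couple M₀=11 kN·m at a=20/3 m (b=L-a=10/3):
  M_2 = M₀x/L  [x≤a] = 11·6/10 = 33/5 kN·m
Superposition: M = Σ M_i = 97/5 kN·m ≈ 19.400000 kN·m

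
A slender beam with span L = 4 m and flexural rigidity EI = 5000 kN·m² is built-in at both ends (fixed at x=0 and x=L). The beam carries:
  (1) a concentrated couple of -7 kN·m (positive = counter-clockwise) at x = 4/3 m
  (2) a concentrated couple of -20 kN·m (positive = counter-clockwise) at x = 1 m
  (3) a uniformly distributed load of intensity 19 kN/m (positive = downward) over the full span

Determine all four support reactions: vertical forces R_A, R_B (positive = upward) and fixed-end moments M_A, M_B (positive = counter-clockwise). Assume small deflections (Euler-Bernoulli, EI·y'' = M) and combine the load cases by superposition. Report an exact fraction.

R_A = 721/24 kN, M_A = 349/12 kN·m, R_B = 1103/24 kN, M_B = -407/12 kN·m

Load 1 — applied couple M₀=-7 kN·m at a=4/3 m (b=L-a=8/3):
  R_A = 6M₀ab/L³ = 6·(-7)·(4/3)·(8/3)/4³ = -7/3 kN
  M_A = M₀b(2a-b)/L² = (-7)·(8/3)·(2·(4/3)-(8/3))/4² = 0 kN·m
  R_B = -6M₀ab/L³ = -6·(-7)·(4/3)·(8/3)/4³ = 7/3 kN
  M_B = M₀a(2b-a)/L² = (-7)·(4/3)·(2·(8/3)-(4/3))/4² = -7/3 kN·m
Load 2 — applied couple M₀=-20 kN·m at a=1 m (b=L-a=3):
  R_A = 6M₀ab/L³ = 6·(-20)·1·3/4³ = -45/8 kN
  M_A = M₀b(2a-b)/L² = (-20)·3·(2·1-3)/4² = 15/4 kN·m
  R_B = -6M₀ab/L³ = -6·(-20)·1·3/4³ = 45/8 kN
  M_B = M₀a(2b-a)/L² = (-20)·1·(2·3-1)/4² = -25/4 kN·m
Load 3 — uniform load w=19 kN/m over full span:
  R_A = wL/2 = 19·4/2 = 38 kN
  M_A = wL²/12 = 19·4²/12 = 76/3 kN·m
  R_B = wL/2 = 19·4/2 = 38 kN
  M_B = -wL²/12 = -19·4²/12 = -76/3 kN·m
Superposition: R_A = 721/24 kN, M_A = 349/12 kN·m, R_B = 1103/24 kN, M_B = -407/12 kN·m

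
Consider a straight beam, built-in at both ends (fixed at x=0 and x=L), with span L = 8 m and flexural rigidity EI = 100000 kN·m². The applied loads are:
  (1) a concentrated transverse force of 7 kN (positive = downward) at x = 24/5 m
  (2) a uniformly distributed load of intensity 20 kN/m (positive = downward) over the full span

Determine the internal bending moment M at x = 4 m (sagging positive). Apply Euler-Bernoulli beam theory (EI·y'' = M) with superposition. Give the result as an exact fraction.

M(4) = 4336/75 kN·m

Load 1 — point force P=7 kN at a=24/5 m (b=L-a=16/5):
  M_1 = Pb²(3a+b)x/L³ - Pab²/L²  [x≤a] = 7·(16/5)²·(3·(24/5)+(16/5))·4/8³ - 7·(24/5)·(16/5)²/8² = 112/25 kN·m
Load 2 — uniform load w=20 kN/m over full span:
  M_2 = wLx/2 - wL²/12 - wx²/2 = 20·8·4/2 - 20·8²/12 - 20·4²/2 = 160/3 kN·m
Superposition: M = Σ M_i = 4336/75 kN·m ≈ 57.813333 kN·m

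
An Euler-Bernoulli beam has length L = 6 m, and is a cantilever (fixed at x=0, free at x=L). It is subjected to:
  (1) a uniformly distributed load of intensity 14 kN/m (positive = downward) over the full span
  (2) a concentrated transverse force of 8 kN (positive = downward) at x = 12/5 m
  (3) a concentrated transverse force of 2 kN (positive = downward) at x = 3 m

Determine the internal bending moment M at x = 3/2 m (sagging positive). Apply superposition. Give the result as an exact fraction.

Load 1 — uniform load w=14 kN/m over full span:
  M_1 = -w(L-x)²/2 = -14·(6-(3/2))²/2 = -567/4 kN·m
Load 2 — point force P=8 kN at a=12/5 m (b=L-a=18/5):
  M_2 = -P(a-x)  [x≤a] = -8·((12/5)-(3/2)) = -36/5 kN·m
Load 3 — point force P=2 kN at a=3 m (b=L-a=3):
  M_3 = -P(a-x)  [x≤a] = -2·(3-(3/2)) = -3 kN·m
Superposition: M = Σ M_i = -3039/20 kN·m ≈ -151.950000 kN·m

M(3/2) = -3039/20 kN·m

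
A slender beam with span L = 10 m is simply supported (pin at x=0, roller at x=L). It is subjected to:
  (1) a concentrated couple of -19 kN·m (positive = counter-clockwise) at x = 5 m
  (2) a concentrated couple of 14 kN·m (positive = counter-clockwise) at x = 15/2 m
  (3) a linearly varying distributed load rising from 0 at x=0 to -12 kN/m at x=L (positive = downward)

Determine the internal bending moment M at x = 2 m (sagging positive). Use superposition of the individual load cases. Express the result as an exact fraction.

M(2) = -197/5 kN·m

Load 1 — applied couple M₀=-19 kN·m at a=5 m (b=L-a=5):
  M_1 = M₀x/L  [x≤a] = (-19)·2/10 = -19/5 kN·m
Load 2 — applied couple M₀=14 kN·m at a=15/2 m (b=L-a=5/2):
  M_2 = M₀x/L  [x≤a] = 14·2/10 = 14/5 kN·m
Load 3 — triangular load w₀=-12 kN/m (0→w₀ over full span):
  M_3 = w₀Lx/6 - w₀x³/(6L) = (-12)·10·2/6 - (-12)·2³/(6·10) = -192/5 kN·m
Superposition: M = Σ M_i = -197/5 kN·m ≈ -39.400000 kN·m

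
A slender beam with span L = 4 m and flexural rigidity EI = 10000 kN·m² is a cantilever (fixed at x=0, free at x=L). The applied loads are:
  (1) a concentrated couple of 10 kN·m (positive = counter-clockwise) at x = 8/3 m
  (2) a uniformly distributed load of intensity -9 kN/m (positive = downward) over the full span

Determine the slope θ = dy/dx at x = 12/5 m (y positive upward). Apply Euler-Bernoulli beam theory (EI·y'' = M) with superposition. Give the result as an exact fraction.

Load 1 — applied couple M₀=10 kN·m at a=8/3 m (b=L-a=4/3):
  θ_1 = M₀x/EI  [x≤a] = 10·(12/5)/10000 = 3/1250 rad
Load 2 — uniform load w=-9 kN/m over full span:
  θ_2 = -wx(x²-3Lx+3L²)/(6EI) = -(-9)·(12/5)·((12/5)²-3·4·(12/5)+3·4²)/(6·10000) = 702/78125 rad
Superposition: θ = Σ θ_i = 1779/156250 rad ≈ 0.011386 rad

θ(12/5) = 1779/156250 rad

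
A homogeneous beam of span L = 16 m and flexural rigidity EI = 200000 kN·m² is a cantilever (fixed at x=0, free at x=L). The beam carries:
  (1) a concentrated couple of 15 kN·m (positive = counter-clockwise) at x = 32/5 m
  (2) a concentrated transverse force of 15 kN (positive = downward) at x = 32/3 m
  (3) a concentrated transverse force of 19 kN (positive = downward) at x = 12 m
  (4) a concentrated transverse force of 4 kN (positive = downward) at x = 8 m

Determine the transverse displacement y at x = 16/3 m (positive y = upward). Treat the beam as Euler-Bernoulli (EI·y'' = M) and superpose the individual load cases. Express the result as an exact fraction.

y(16/3) = -6074/253125 m

Load 1 — applied couple M₀=15 kN·m at a=32/5 m (b=L-a=48/5):
  y_1 = M₀x²/(2EI)  [x≤a] = 15·(16/3)²/(2·200000) = 2/1875 m
Load 2 — point force P=15 kN at a=32/3 m (b=L-a=16/3):
  y_2 = -Px²(3a-x)/(6EI)  [x≤a] = -15·(16/3)²·(3·(32/3)-(16/3))/(6·200000) = -32/3375 m
Load 3 — point force P=19 kN at a=12 m (b=L-a=4):
  y_3 = -Px²(3a-x)/(6EI)  [x≤a] = -19·(16/3)²·(3·12-(16/3))/(6·200000) = -3496/253125 m
Load 4 — point force P=4 kN at a=8 m (b=L-a=8):
  y_4 = -Px²(3a-x)/(6EI)  [x≤a] = -4·(16/3)²·(3·8-(16/3))/(6·200000) = -448/253125 m
Superposition: y = Σ y_i = -6074/253125 m ≈ -0.023996 m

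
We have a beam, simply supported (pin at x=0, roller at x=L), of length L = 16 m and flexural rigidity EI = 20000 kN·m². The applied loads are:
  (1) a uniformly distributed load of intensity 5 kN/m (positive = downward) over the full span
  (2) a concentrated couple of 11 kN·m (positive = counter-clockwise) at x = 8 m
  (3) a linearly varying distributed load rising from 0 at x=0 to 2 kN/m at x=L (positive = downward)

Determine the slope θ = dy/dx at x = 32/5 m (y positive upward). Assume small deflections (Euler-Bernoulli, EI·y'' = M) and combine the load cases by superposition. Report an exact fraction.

θ(32/5) = -856801/56250000 rad

Load 1 — uniform load w=5 kN/m over full span:
  θ_1 = -w(L³-6Lx²+4x³)/(24EI) = -5·(16³-6·16·(32/5)²+4·(32/5)³)/(24·20000) = -592/46875 rad
Load 2 — applied couple M₀=11 kN·m at a=8 m (b=L-a=8):
  θ_2 = (M₀x²/(2L)+C₁)/EI  [x≤a] with C₁=M₀(3b²-L²)/(6L)=-22/3 = (11·(32/5)²/(2·16)+(-22/3))/20000 = 253/750000 rad
Load 3 — triangular load w₀=2 kN/m (0→w₀ over full span):
  θ_3 = -w₀(7L⁴-30L²x²+15x⁴)/(360LEI) = -2·(7·16⁴-30·16²·(32/5)²+15·(32/5)⁴)/(360·16·20000) = -10336/3515625 rad
Superposition: θ = Σ θ_i = -856801/56250000 rad ≈ -0.015232 rad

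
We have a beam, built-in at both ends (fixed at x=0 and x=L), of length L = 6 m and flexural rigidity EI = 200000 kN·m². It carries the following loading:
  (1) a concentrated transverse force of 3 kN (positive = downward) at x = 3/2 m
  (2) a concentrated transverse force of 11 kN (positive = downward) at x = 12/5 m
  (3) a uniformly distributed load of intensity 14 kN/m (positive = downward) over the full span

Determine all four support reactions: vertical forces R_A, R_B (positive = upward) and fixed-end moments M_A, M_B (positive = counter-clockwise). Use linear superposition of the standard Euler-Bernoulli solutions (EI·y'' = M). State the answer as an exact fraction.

R_A = 206637/4000 kN, M_A = 216141/4000 kN·m, R_B = 185363/4000 kN, M_B = -196719/4000 kN·m

Load 1 — point force P=3 kN at a=3/2 m (b=L-a=9/2):
  R_A = Pb²(3a+b)/L³ = 3·(9/2)²·(3·(3/2)+(9/2))/6³ = 81/32 kN
  M_A = Pab²/L² = 3·(3/2)·(9/2)²/6² = 81/32 kN·m
  R_B = Pa²(a+3b)/L³ = 3·(3/2)²·((3/2)+3·(9/2))/6³ = 15/32 kN
  M_B = -Pa²b/L² = -3·(3/2)²·(9/2)/6² = -27/32 kN·m
Load 2 — point force P=11 kN at a=12/5 m (b=L-a=18/5):
  R_A = Pb²(3a+b)/L³ = 11·(18/5)²·(3·(12/5)+(18/5))/6³ = 891/125 kN
  M_A = Pab²/L² = 11·(12/5)·(18/5)²/6² = 1188/125 kN·m
  R_B = Pa²(a+3b)/L³ = 11·(12/5)²·((12/5)+3·(18/5))/6³ = 484/125 kN
  M_B = -Pa²b/L² = -11·(12/5)²·(18/5)/6² = -792/125 kN·m
Load 3 — uniform load w=14 kN/m over full span:
  R_A = wL/2 = 14·6/2 = 42 kN
  M_A = wL²/12 = 14·6²/12 = 42 kN·m
  R_B = wL/2 = 14·6/2 = 42 kN
  M_B = -wL²/12 = -14·6²/12 = -42 kN·m
Superposition: R_A = 206637/4000 kN, M_A = 216141/4000 kN·m, R_B = 185363/4000 kN, M_B = -196719/4000 kN·m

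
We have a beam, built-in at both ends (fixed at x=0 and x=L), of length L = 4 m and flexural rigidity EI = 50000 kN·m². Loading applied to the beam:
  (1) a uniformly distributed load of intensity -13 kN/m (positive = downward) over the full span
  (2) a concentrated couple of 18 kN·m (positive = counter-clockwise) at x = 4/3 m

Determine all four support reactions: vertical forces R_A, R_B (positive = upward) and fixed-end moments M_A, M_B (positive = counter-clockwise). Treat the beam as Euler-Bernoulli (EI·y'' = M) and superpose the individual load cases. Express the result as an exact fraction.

Load 1 — uniform load w=-13 kN/m over full span:
  R_A = wL/2 = (-13)·4/2 = -26 kN
  M_A = wL²/12 = (-13)·4²/12 = -52/3 kN·m
  R_B = wL/2 = (-13)·4/2 = -26 kN
  M_B = -wL²/12 = -(-13)·4²/12 = 52/3 kN·m
Load 2 — applied couple M₀=18 kN·m at a=4/3 m (b=L-a=8/3):
  R_A = 6M₀ab/L³ = 6·18·(4/3)·(8/3)/4³ = 6 kN
  M_A = M₀b(2a-b)/L² = 18·(8/3)·(2·(4/3)-(8/3))/4² = 0 kN·m
  R_B = -6M₀ab/L³ = -6·18·(4/3)·(8/3)/4³ = -6 kN
  M_B = M₀a(2b-a)/L² = 18·(4/3)·(2·(8/3)-(4/3))/4² = 6 kN·m
Superposition: R_A = -20 kN, M_A = -52/3 kN·m, R_B = -32 kN, M_B = 70/3 kN·m

R_A = -20 kN, M_A = -52/3 kN·m, R_B = -32 kN, M_B = 70/3 kN·m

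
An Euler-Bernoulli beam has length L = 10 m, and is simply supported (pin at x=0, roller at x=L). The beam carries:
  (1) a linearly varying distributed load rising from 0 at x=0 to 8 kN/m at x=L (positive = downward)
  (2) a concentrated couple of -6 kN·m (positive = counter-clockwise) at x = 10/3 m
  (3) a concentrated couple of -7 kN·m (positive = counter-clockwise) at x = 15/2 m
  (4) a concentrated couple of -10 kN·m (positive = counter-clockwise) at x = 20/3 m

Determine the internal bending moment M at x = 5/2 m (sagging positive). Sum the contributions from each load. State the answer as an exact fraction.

M(5/2) = 51/2 kN·m

Load 1 — triangular load w₀=8 kN/m (0→w₀ over full span):
  M_1 = w₀Lx/6 - w₀x³/(6L) = 8·10·(5/2)/6 - 8·(5/2)³/(6·10) = 125/4 kN·m
Load 2 — applied couple M₀=-6 kN·m at a=10/3 m (b=L-a=20/3):
  M_2 = M₀x/L  [x≤a] = (-6)·(5/2)/10 = -3/2 kN·m
Load 3 — applied couple M₀=-7 kN·m at a=15/2 m (b=L-a=5/2):
  M_3 = M₀x/L  [x≤a] = (-7)·(5/2)/10 = -7/4 kN·m
Load 4 — applied couple M₀=-10 kN·m at a=20/3 m (b=L-a=10/3):
  M_4 = M₀x/L  [x≤a] = (-10)·(5/2)/10 = -5/2 kN·m
Superposition: M = Σ M_i = 51/2 kN·m ≈ 25.500000 kN·m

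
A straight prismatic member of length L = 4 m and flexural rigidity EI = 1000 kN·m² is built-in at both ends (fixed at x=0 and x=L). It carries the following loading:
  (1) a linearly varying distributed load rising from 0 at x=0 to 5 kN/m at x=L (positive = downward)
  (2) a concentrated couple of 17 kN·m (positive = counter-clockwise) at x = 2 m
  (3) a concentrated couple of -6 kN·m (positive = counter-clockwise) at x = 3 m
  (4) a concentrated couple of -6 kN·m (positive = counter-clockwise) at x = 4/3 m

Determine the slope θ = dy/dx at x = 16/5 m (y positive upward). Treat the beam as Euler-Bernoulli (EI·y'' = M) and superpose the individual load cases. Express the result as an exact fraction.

Load 1 — triangular load w₀=5 kN/m (0→w₀ over full span):
  θ_1 = -w₀(2x(L-x)(L-2x)(x+2L)+x²(L-x)²)/(120LEI) = -5·(2·(16/5)·(4-(16/5))·(4-2·(16/5))·((16/5)+2·4)+(16/5)²·(4-(16/5))²)/(120·4·1000) = 64/46875 rad
Load 2 — applied couple M₀=17 kN·m at a=2 m (b=L-a=2):
  θ_2 = (R_Ax²/2 - M_Ax - M₀(x-a))/EI  [x>a] with R_A=51/8, M_A=17/4 = ((51/8)·(16/5)²/2 - (17/4)·(16/5) - 17·((16/5)-2))/1000 = -17/12500 rad
Load 3 — applied couple M₀=-6 kN·m at a=3 m (b=L-a=1):
  θ_3 = (R_Ax²/2 - M_Ax - M₀(x-a))/EI  [x>a] with R_A=-27/16, M_A=-15/8 = ((-27/16)·(16/5)²/2 - (-15/8)·(16/5) - (-6)·((16/5)-3))/1000 = -9/6250 rad
Load 4 — applied couple M₀=-6 kN·m at a=4/3 m (b=L-a=8/3):
  θ_4 = (R_Ax²/2 - M_Ax - M₀(x-a))/EI  [x>a] with R_A=-2, M_A=0 = ((-2)·(16/5)²/2 - 0·(16/5) - (-6)·((16/5)-(4/3)))/1000 = 3/3125 rad
Superposition: θ = Σ θ_i = -89/187500 rad ≈ -0.000475 rad

θ(16/5) = -89/187500 rad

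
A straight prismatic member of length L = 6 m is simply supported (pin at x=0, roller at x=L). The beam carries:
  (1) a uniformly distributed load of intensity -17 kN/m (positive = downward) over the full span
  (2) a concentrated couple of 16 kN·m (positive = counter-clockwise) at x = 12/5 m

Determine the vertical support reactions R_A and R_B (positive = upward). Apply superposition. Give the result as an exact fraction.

R_A = -145/3 kN, R_B = -161/3 kN

Load 1 — uniform load w=-17 kN/m over full span:
  R_A = wL/2 = (-17)·6/2 = -51 kN
  R_B = wL/2 = (-17)·6/2 = -51 kN
Load 2 — applied couple M₀=16 kN·m at a=12/5 m (b=L-a=18/5):
  R_A = M₀/L = 16/6 = 8/3 kN
  R_B = -M₀/L = -16/6 = -8/3 kN
Superposition: R_A = -145/3 kN, R_B = -161/3 kN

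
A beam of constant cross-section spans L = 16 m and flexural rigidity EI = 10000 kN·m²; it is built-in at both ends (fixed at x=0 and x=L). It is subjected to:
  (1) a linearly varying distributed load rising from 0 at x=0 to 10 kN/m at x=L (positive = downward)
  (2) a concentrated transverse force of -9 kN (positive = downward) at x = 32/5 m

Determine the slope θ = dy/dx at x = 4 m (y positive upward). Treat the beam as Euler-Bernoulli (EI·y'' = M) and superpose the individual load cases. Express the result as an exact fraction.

Load 1 — triangular load w₀=10 kN/m (0→w₀ over full span):
  θ_1 = -w₀(2x(L-x)(L-2x)(x+2L)+x²(L-x)²)/(120LEI) = -10·(2·4·(16-4)·(16-2·4)·(4+2·16)+4²·(16-4)²)/(120·16·10000) = -39/2500 rad
Load 2 — point force P=-9 kN at a=32/5 m (b=L-a=48/5):
  θ_2 = -Pb²x(2aL-(3a+b)x)/(2L³EI)  [x≤a] = -(-9)·(48/5)²·4·(2·(32/5)·16-(3·(32/5)+(48/5))·4)/(2·16³·10000) = 567/156250 rad
Superposition: θ = Σ θ_i = -3741/312500 rad ≈ -0.011971 rad

θ(4) = -3741/312500 rad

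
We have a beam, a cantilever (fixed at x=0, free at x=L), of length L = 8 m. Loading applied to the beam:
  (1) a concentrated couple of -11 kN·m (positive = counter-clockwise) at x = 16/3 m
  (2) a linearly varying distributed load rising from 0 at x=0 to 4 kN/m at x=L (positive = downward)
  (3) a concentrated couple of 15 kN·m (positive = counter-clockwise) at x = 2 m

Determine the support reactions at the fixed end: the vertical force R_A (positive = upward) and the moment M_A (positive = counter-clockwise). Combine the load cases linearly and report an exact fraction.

R_A = 16 kN, M_A = 244/3 kN·m

Load 1 — applied couple M₀=-11 kN·m at a=16/3 m (b=L-a=8/3):
  R_A = 0 kN
  M_A = -M₀ = -(-11) = 11 kN·m
Load 2 — triangular load w₀=4 kN/m (0→w₀ over full span):
  R_A = w₀L/2 = 4·8/2 = 16 kN
  M_A = w₀L²/3 = 4·8²/3 = 256/3 kN·m
Load 3 — applied couple M₀=15 kN·m at a=2 m (b=L-a=6):
  R_A = 0 kN
  M_A = -M₀ = -15 kN·m
Superposition: R_A = 16 kN, M_A = 244/3 kN·m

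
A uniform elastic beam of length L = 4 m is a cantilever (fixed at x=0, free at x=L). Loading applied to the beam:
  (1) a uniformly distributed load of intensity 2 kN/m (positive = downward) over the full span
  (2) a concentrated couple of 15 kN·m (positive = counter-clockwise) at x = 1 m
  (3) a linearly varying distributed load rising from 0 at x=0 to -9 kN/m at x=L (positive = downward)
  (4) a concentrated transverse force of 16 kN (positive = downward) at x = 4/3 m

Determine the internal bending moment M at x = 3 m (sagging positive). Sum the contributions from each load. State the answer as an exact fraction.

M(3) = 25/8 kN·m

Load 1 — uniform load w=2 kN/m over full span:
  M_1 = -w(L-x)²/2 = -2·(4-3)²/2 = -1 kN·m
Load 2 — applied couple M₀=15 kN·m at a=1 m (b=L-a=3):
  M_2 = 0  [x>a] = 0 kN·m
Load 3 — triangular load w₀=-9 kN/m (0→w₀ over full span):
  M_3 = w₀Lx/2 - w₀L²/3 - w₀x³/(6L) = (-9)·4·3/2 - (-9)·4²/3 - (-9)·3³/(6·4) = 33/8 kN·m
Load 4 — point force P=16 kN at a=4/3 m (b=L-a=8/3):
  M_4 = 0  [x>a] = 0 kN·m
Superposition: M = Σ M_i = 25/8 kN·m ≈ 3.125000 kN·m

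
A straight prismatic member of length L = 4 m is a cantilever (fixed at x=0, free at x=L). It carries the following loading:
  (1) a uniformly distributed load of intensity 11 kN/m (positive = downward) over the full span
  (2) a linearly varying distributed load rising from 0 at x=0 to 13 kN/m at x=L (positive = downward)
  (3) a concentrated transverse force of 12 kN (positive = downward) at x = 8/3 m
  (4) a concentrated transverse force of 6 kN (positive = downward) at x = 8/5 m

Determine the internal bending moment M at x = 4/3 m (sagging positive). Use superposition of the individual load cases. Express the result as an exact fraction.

M(4/3) = -37528/405 kN·m

Load 1 — uniform load w=11 kN/m over full span:
  M_1 = -w(L-x)²/2 = -11·(4-(4/3))²/2 = -352/9 kN·m
Load 2 — triangular load w₀=13 kN/m (0→w₀ over full span):
  M_2 = w₀Lx/2 - w₀L²/3 - w₀x³/(6L) = 13·4·(4/3)/2 - 13·4²/3 - 13·(4/3)³/(6·4) = -2912/81 kN·m
Load 3 — point force P=12 kN at a=8/3 m (b=L-a=4/3):
  M_3 = -P(a-x)  [x≤a] = -12·((8/3)-(4/3)) = -16 kN·m
Load 4 — point force P=6 kN at a=8/5 m (b=L-a=12/5):
  M_4 = -P(a-x)  [x≤a] = -6·((8/5)-(4/3)) = -8/5 kN·m
Superposition: M = Σ M_i = -37528/405 kN·m ≈ -92.661728 kN·m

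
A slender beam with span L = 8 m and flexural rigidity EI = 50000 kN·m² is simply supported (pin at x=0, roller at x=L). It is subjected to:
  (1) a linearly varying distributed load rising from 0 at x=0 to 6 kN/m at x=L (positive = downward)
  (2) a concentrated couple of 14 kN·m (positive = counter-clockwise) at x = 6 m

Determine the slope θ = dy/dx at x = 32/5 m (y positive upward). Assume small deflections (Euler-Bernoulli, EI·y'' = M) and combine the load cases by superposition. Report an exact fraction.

θ(32/5) = 83439/62500000 rad

Load 1 — triangular load w₀=6 kN/m (0→w₀ over full span):
  θ_1 = -w₀(7L⁴-30L²x²+15x⁴)/(360LEI) = -6·(7·8⁴-30·8²·(32/5)²+15·(32/5)⁴)/(360·8·50000) = 6056/5859375 rad
Load 2 — applied couple M₀=14 kN·m at a=6 m (b=L-a=2):
  θ_2 = (M₀x²/(2L)-M₀(x-a)+C₁)/EI  [x>a] with C₁=M₀(3b²-L²)/(6L)=-91/6 = (14·(32/5)²/(2·8)-14·((32/5)-6)+(-91/6))/50000 = 2261/7500000 rad
Superposition: θ = Σ θ_i = 83439/62500000 rad ≈ 0.001335 rad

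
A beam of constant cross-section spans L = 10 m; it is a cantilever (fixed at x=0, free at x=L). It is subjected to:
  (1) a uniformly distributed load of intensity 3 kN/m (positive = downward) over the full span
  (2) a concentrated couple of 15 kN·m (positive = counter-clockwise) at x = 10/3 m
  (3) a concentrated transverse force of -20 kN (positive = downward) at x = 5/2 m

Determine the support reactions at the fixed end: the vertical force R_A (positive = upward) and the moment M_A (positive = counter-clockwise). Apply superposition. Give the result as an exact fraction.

Load 1 — uniform load w=3 kN/m over full span:
  R_A = wL = 3·10 = 30 kN
  M_A = wL²/2 = 3·10²/2 = 150 kN·m
Load 2 — applied couple M₀=15 kN·m at a=10/3 m (b=L-a=20/3):
  R_A = 0 kN
  M_A = -M₀ = -15 kN·m
Load 3 — point force P=-20 kN at a=5/2 m (b=L-a=15/2):
  R_A = P = (-20) = -20 kN
  M_A = Pa = (-20)·(5/2) = -50 kN·m
Superposition: R_A = 10 kN, M_A = 85 kN·m

R_A = 10 kN, M_A = 85 kN·m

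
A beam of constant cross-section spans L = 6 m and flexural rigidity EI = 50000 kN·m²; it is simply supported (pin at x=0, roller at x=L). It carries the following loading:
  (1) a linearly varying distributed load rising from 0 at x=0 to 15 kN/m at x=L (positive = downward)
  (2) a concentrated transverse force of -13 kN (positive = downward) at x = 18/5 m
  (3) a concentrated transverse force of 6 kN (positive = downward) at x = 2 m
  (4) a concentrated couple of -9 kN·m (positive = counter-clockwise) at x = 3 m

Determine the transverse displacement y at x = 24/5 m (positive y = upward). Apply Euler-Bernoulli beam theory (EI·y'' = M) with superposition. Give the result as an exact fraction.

Load 1 — triangular load w₀=15 kN/m (0→w₀ over full span):
  y_1 = -w₀x(7L⁴-10L²x²+3x⁴)/(360LEI) = -15·(24/5)·(7·6⁴-10·6²·(24/5)²+3·(24/5)⁴)/(360·6·50000) = -30861/19531250 m
Load 2 — point force P=-13 kN at a=18/5 m (b=L-a=12/5):
  y_2 = -Pa(L-x)(2Lx-a²-x²)/(6LEI)  [x>a] = -(-13)·(18/5)·(6-(24/5))·(2·6·(24/5)-(18/5)²-(24/5)²)/(6·6·50000) = 1053/1562500 m
Load 3 — point force P=6 kN at a=2 m (b=L-a=4):
  y_3 = -Pa(L-x)(2Lx-a²-x²)/(6LEI)  [x>a] = -6·2·(6-(24/5))·(2·6·(24/5)-2²-(24/5)²)/(6·6·50000) = -191/781250 m
Load 4 — applied couple M₀=-9 kN·m at a=3 m (b=L-a=3):
  y_4 = (M₀x³/(6L)-M₀(x-a)²/2+C₁x)/EI  [x>a] with C₁=M₀(3b²-L²)/(6L)=9/4 = ((-9)·(24/5)³/(6·6)-(-9)·((24/5)-3)²/2+(9/4)·(24/5))/50000 = -567/12500000 m
Superposition: y = Σ y_i = -373751/312500000 m ≈ -0.001196 m

y(24/5) = -373751/312500000 m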